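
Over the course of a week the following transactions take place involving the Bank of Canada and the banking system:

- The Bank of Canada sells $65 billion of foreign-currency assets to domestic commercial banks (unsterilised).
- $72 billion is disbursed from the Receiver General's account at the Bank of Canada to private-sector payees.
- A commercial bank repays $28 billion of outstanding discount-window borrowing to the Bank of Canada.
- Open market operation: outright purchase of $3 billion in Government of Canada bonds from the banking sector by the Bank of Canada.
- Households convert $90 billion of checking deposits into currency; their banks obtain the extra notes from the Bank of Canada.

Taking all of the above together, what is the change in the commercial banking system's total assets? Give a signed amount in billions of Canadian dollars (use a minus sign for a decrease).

FX sale $65 billion: just an asset swap on bank balance sheets → 0.
Government spending $72 billion: bank balance sheets expand → +$72B.
Discount-window repayment $28 billion: bank balance sheets shrink → −$28B.
OMO purchase (from banks) $3 billion: just an asset swap on bank balance sheets → 0.
Currency withdrawal $90 billion: bank balance sheets shrink → −$90B.
Net: 0 + 72 − 28 + 0 − 90 = -$46 billion.

-$46 billion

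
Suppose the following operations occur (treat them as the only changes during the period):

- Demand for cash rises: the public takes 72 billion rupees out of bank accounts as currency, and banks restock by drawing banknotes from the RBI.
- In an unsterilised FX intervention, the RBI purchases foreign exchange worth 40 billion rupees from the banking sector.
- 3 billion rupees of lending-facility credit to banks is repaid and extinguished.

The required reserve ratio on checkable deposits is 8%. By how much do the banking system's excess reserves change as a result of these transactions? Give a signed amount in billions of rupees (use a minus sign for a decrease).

Currency withdrawal 72 billion rupees: reserves −72B, deposits −72B.
FX purchase 40 billion rupees: reserves +40B, deposits 0.
Discount-window repayment 3 billion rupees: reserves −3B, deposits 0.
Totals: Δreserves = −35B, Δdeposits = −72B.
Δrequired reserves = 8% × −72B = −5.76B.
Δexcess reserves = Δreserves − Δrequired = −35B − (−5.76B) = -29.24 billion.

-29.24 billion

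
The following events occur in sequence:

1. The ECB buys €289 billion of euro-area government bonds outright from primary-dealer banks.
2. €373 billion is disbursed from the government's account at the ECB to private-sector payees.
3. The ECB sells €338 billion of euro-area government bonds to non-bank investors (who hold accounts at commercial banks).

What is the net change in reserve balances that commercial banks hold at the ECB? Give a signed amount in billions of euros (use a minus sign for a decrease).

+€324 billion

ECB balance sheet:
  Assets:      Securities −€49B
  Liabilities: Bank reserves +€324B, Government deposits −€373B
So the change in reserve balances that commercial banks hold at the ECB is +€324 billion.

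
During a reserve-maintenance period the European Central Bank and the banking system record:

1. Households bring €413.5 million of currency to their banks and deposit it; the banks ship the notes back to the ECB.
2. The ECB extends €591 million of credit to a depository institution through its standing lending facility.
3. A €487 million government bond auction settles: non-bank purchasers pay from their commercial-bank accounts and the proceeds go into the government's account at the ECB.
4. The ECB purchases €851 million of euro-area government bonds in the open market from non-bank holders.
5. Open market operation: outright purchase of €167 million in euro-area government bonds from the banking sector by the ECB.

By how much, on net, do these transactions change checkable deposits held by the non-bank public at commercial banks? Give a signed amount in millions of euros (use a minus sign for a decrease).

Currency deposit €413.5 million: non-bank counterparties' bank balances rise → +€413.5M.
Discount-window loan €591 million: the counterparty is a bank, so public deposits are unchanged → 0.
Government account inflow €487 million: non-bank counterparties' bank balances fall → −€487M.
Asset purchase (from non-banks) €851 million: non-bank counterparties' bank balances rise → +€851M.
OMO purchase (from banks) €167 million: the counterparty is a bank, so public deposits are unchanged → 0.
Net: 413.5 + 0 − 487 + 851 + 0 = +€777.5 million.

+€777.5 million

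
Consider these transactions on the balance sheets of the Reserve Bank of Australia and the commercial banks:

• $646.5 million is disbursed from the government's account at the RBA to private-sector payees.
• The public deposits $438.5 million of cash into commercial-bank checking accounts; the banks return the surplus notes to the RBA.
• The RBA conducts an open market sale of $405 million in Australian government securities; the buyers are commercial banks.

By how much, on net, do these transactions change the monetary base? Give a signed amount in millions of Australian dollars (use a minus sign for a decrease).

Government spending $646.5 million: a non-base liability converts back to reserves → +$646.5M.
Currency deposit $438.5 million: just a shift between currency and reserves — both are base money → 0.
OMO sale (to banks) $405 million: RBA balance sheet contracts → −$405M.
Net: 646.5 + 0 − 405 = +$241.5 million.

+$241.5 million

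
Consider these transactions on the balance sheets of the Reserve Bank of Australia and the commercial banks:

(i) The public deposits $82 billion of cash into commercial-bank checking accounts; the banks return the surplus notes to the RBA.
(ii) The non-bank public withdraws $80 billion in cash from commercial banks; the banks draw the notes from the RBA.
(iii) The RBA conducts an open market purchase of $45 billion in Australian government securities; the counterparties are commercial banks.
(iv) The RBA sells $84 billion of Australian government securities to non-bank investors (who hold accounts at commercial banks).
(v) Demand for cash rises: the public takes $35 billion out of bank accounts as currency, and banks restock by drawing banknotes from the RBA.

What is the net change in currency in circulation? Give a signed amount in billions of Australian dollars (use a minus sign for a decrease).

RBA balance sheet:
  Assets:      Securities −$39B
  Liabilities: Bank reserves −$72B, Currency in circulation +$33B
So the change in currency in circulation is +$33 billion.

+$33 billion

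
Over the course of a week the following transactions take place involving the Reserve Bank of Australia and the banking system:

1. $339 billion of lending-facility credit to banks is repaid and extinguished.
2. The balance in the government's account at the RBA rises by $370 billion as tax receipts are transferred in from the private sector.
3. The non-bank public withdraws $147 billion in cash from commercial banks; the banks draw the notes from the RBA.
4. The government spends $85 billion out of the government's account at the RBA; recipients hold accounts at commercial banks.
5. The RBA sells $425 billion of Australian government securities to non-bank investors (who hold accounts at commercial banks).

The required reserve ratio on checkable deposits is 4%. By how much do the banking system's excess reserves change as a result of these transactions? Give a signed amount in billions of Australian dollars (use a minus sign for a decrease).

Discount-window repayment $339 billion: reserves −$339B, deposits 0.
Government account inflow $370 billion: reserves −$370B, deposits −$370B.
Currency withdrawal $147 billion: reserves −$147B, deposits −$147B.
Government spending $85 billion: reserves +$85B, deposits +$85B.
Asset sale (to non-banks) $425 billion: reserves −$425B, deposits −$425B.
Totals: Δreserves = −$1196B, Δdeposits = −$857B.
Δrequired reserves = 4% × −$857B = −$34.28B.
Δexcess reserves = Δreserves − Δrequired = −$1196B − (−$34.28B) = -$1161.72 billion.

-$1161.72 billion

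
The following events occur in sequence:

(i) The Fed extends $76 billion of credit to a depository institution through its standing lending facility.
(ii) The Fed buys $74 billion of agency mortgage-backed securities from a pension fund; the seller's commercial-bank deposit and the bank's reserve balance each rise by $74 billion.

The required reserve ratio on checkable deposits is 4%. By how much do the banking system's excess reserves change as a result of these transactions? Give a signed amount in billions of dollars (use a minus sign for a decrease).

+$147.04 billion

Discount-window loan $76 billion: reserves +$76B, deposits 0.
Asset purchase (from non-banks) $74 billion: reserves +$74B, deposits +$74B.
Totals: Δreserves = +$150B, Δdeposits = +$74B.
Δrequired reserves = 4% × +$74B = +$2.96B.
Δexcess reserves = Δreserves − Δrequired = +$150B − (+$2.96B) = +$147.04 billion.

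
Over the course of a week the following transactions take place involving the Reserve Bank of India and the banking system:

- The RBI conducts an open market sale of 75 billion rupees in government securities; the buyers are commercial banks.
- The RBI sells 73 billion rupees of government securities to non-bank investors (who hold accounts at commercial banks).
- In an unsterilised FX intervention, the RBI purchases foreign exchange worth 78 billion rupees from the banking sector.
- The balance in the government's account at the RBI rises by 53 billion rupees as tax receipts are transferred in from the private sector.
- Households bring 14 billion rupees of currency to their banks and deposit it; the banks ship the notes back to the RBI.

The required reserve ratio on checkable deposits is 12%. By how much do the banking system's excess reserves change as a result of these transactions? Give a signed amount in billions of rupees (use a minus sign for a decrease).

-95.56 billion

OMO sale (to banks) 75 billion rupees: reserves −75B, deposits 0.
Asset sale (to non-banks) 73 billion rupees: reserves −73B, deposits −73B.
FX purchase 78 billion rupees: reserves +78B, deposits 0.
Government account inflow 53 billion rupees: reserves −53B, deposits −53B.
Currency deposit 14 billion rupees: reserves +14B, deposits +14B.
Totals: Δreserves = −109B, Δdeposits = −112B.
Δrequired reserves = 12% × −112B = −13.44B.
Δexcess reserves = Δreserves − Δrequired = −109B − (−13.44B) = -95.56 billion.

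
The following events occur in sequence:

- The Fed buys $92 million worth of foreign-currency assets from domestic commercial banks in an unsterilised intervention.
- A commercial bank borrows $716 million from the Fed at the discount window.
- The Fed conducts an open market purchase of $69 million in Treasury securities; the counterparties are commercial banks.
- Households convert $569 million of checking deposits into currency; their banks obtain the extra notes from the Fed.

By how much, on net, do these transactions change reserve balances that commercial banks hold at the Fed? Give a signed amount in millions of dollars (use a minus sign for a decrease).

FX purchase $92 million: the Fed pays by crediting reserve accounts → +$92M.
Discount-window loan $716 million: the loan is credited to the bank's reserve account → +$716M.
OMO purchase (from banks) $69 million: the Fed pays by crediting reserve accounts → +$69M.
Currency withdrawal $569 million: banks swap reserves for currency → −$569M.
Net: 92 + 716 + 69 − 569 = +$308 million.

+$308 million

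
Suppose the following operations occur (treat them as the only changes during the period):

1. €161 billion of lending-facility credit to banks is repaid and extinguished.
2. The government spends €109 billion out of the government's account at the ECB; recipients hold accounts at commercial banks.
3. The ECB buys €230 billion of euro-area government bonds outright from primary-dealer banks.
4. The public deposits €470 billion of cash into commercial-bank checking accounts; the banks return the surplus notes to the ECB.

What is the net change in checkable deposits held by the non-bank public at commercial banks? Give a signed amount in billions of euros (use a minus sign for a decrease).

ECB balance sheet:
  Assets:      Securities +€230B, Loans to banks −€161B
  Liabilities: Bank reserves +€648B, Currency in circulation −€470B, Government deposits −€109B
Commercial banking system:
  Assets:      Reserves at CB +€648B, Securities −€230B
  Liabilities: Checkable deposits +€579B, Borrowings from CB −€161B
So the change in checkable deposits held by the non-bank public at commercial banks is +€579 billion.

+€579 billion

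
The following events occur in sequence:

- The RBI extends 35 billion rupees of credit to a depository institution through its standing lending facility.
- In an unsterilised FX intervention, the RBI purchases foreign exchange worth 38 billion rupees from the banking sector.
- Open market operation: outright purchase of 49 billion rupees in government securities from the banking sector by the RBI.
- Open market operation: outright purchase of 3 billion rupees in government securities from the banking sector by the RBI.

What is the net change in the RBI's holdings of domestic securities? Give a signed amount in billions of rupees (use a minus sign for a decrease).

+52 billion

RBI balance sheet:
  Assets:      Securities +52B, Loans to banks +35B, Foreign assets +38B
  Liabilities: Bank reserves +125B
So the change in the RBI's holdings of domestic securities is +52 billion.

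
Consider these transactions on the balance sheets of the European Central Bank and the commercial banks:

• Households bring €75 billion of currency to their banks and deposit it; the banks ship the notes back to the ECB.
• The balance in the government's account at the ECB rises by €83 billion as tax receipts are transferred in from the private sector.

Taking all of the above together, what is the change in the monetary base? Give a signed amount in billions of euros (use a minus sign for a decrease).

Currency deposit €75 billion: just a shift between currency and reserves — both are base money → 0.
Government account inflow €83 billion: reserves shift to a non-base liability → −€83B.
Net: 0 − 83 = -€83 billion.

-€83 billion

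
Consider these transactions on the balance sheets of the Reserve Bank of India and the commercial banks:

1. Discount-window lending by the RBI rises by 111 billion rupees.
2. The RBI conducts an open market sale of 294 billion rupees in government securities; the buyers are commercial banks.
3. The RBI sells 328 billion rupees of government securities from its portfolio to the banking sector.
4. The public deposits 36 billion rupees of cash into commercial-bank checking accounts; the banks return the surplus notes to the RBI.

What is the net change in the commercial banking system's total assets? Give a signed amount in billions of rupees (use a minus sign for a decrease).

Discount-window loan 111 billion rupees: bank balance sheets expand → +111B.
OMO sale (to banks) 294 billion rupees: just an asset swap on bank balance sheets → 0.
OMO sale (to banks) 328 billion rupees: just an asset swap on bank balance sheets → 0.
Currency deposit 36 billion rupees: bank balance sheets expand → +36B.
Net: 111 + 0 + 0 + 36 = +147 billion.

+147 billion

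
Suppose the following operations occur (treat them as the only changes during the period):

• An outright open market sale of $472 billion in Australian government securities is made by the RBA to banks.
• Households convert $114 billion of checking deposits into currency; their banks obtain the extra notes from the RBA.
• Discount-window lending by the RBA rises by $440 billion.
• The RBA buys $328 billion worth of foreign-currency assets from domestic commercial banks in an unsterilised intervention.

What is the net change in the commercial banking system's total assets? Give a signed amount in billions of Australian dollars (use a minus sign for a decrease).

RBA balance sheet:
  Assets:      Securities −$472B, Loans to banks +$440B, Foreign assets +$328B
  Liabilities: Bank reserves +$182B, Currency in circulation +$114B
Commercial banking system:
  Assets:      Reserves at CB +$182B, Securities +$472B, Foreign assets −$328B
  Liabilities: Checkable deposits −$114B, Borrowings from CB +$440B
Change in total bank assets = +$326 billion.

+$326 billion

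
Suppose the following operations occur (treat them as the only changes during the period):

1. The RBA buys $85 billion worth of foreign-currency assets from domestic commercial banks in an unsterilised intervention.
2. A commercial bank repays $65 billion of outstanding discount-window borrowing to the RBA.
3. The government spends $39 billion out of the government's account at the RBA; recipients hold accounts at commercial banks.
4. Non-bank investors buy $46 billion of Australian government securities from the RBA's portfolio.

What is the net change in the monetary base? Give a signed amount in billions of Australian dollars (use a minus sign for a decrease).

RBA balance sheet:
  Assets:      Securities −$46B, Loans to banks −$65B, Foreign assets +$85B
  Liabilities: Bank reserves +$13B, Government deposits −$39B
Commercial banking system:
  Assets:      Reserves at CB +$13B, Foreign assets −$85B
  Liabilities: Checkable deposits −$7B, Borrowings from CB −$65B
Monetary base = currency + reserves: 0 + (+$13B) = +$13 billion.

+$13 billion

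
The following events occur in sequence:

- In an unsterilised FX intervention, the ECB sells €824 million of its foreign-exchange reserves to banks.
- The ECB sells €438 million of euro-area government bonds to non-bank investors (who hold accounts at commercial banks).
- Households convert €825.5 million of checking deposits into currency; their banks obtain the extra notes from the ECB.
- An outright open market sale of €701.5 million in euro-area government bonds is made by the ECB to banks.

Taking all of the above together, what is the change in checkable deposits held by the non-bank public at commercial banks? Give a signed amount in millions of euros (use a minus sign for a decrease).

FX sale €824 million: the counterparty is a bank, so public deposits are unchanged → 0.
Asset sale (to non-banks) €438 million: non-bank counterparties' bank balances fall → −€438M.
Currency withdrawal €825.5 million: non-bank counterparties' bank balances fall → −€825.5M.
OMO sale (to banks) €701.5 million: the counterparty is a bank, so public deposits are unchanged → 0.
Net: 0 − 438 − 825.5 + 0 = -€1263.5 million.

-€1263.5 million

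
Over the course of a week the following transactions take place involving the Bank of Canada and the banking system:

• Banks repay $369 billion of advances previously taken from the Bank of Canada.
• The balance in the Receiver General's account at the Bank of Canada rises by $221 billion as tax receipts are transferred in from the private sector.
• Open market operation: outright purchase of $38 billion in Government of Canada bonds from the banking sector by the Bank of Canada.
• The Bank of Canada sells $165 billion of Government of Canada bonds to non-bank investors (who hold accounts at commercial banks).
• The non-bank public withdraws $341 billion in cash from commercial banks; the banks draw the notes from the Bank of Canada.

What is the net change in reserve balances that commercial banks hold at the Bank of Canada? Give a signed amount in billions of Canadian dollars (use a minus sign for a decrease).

-$1058 billion

Discount-window repayment $369 billion: repayment is debited from reserves → −$369B.
Government account inflow $221 billion: funds move from bank reserves into the government account → −$221B.
OMO purchase (from banks) $38 billion: the Bank of Canada pays by crediting reserve accounts → +$38B.
Asset sale (to non-banks) $165 billion: the non-bank buyers' banks settle from reserves → −$165B.
Currency withdrawal $341 billion: banks swap reserves for currency → −$341B.
Net: −369 − 221 + 38 − 165 − 341 = -$1058 billion.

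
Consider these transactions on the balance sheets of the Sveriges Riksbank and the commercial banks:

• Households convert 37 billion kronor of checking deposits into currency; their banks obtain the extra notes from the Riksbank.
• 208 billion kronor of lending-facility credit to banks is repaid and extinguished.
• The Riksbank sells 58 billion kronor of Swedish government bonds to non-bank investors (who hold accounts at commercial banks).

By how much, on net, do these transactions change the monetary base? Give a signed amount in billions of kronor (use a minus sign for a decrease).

Currency withdrawal 37 billion kronor: just a shift between currency and reserves — both are base money → 0.
Discount-window repayment 208 billion kronor: Riksbank balance sheet contracts → −208B.
Asset sale (to non-banks) 58 billion kronor: Riksbank balance sheet contracts → −58B.
Net: 0 − 208 − 58 = -266 billion.

-266 billion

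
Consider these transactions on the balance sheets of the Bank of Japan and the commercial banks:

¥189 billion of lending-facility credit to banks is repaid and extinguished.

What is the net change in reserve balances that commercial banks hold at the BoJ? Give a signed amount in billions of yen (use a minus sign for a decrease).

Discount-window repayment ¥189 billion: repayment is debited from reserves → −¥189B.

-¥189 billion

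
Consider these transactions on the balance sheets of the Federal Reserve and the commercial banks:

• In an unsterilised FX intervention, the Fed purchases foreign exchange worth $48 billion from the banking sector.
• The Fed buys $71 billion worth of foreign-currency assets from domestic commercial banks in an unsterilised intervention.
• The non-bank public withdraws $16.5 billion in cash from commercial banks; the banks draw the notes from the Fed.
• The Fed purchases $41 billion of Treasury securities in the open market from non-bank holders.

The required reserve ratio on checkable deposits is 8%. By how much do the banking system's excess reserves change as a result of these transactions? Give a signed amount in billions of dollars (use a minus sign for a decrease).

FX purchase $48 billion: reserves +$48B, deposits 0.
FX purchase $71 billion: reserves +$71B, deposits 0.
Currency withdrawal $16.5 billion: reserves −$16.5B, deposits −$16.5B.
Asset purchase (from non-banks) $41 billion: reserves +$41B, deposits +$41B.
Totals: Δreserves = +$143.5B, Δdeposits = +$24.5B.
Δrequired reserves = 8% × +$24.5B = +$1.96B.
Δexcess reserves = Δreserves − Δrequired = +$143.5B − (+$1.96B) = +$141.54 billion.

+$141.54 billion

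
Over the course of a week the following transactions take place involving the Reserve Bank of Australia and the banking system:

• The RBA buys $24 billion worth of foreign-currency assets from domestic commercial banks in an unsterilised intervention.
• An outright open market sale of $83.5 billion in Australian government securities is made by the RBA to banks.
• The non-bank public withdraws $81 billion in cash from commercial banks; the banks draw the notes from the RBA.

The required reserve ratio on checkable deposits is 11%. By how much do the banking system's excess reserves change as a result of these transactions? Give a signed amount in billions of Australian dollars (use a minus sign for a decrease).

-$131.59 billion

FX purchase $24 billion: reserves +$24B, deposits 0.
OMO sale (to banks) $83.5 billion: reserves −$83.5B, deposits 0.
Currency withdrawal $81 billion: reserves −$81B, deposits −$81B.
Totals: Δreserves = −$140.5B, Δdeposits = −$81B.
Δrequired reserves = 11% × −$81B = −$8.91B.
Δexcess reserves = Δreserves − Δrequired = −$140.5B − (−$8.91B) = -$131.59 billion.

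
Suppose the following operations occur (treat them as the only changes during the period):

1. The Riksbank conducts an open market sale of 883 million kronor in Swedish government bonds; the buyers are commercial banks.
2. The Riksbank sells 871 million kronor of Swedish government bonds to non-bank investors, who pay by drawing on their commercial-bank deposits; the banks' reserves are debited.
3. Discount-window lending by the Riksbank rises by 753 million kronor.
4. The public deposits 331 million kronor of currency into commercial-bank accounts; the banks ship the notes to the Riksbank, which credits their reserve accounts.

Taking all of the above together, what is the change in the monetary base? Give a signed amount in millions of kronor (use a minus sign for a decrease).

-1001 million

OMO sale (to banks) 883 million kronor: Riksbank balance sheet contracts → −883M.
Asset sale (to non-banks) 871 million kronor: Riksbank balance sheet contracts → −871M.
Discount-window loan 753 million kronor: Riksbank balance sheet expands → +753M.
Currency deposit 331 million kronor: just a shift between currency and reserves — both are base money → 0.
Net: −883 − 871 + 753 + 0 = -1001 million.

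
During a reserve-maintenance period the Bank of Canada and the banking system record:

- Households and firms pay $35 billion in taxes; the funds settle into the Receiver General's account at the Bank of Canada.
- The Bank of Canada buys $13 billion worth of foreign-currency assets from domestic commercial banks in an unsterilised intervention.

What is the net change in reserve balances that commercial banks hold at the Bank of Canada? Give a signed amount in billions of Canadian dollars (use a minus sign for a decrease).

-$22 billion

Government account inflow $35 billion: funds move from bank reserves into the government account → −$35B.
FX purchase $13 billion: the Bank of Canada pays by crediting reserve accounts → +$13B.
Net: −35 + 13 = -$22 billion.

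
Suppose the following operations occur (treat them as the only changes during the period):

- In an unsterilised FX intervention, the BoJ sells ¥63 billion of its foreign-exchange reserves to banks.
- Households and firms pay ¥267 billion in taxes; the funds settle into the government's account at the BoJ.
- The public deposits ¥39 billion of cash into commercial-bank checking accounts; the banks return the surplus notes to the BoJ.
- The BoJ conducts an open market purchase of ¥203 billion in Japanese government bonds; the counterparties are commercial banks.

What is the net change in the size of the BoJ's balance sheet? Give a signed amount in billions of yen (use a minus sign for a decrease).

+¥140 billion

FX sale ¥63 billion: a BoJ asset is shed → −¥63B.
Government account inflow ¥267 billion: only the composition of liabilities changes → 0.
Currency deposit ¥39 billion: only the composition of liabilities changes → 0.
OMO purchase (from banks) ¥203 billion: a BoJ asset is acquired → +¥203B.
Net: −63 + 0 + 0 + 203 = +¥140 billion.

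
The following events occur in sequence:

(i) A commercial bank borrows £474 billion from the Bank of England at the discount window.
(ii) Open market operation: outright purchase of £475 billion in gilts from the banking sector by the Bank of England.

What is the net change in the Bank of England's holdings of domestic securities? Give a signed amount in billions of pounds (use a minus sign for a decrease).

Discount-window loan £474 billion: the Bank of England's securities portfolio is untouched → 0.
OMO purchase (from banks) £475 billion: securities added to the Bank of England's portfolio → +£475B.
Net: 0 + 475 = +£475 billion.

+£475 billion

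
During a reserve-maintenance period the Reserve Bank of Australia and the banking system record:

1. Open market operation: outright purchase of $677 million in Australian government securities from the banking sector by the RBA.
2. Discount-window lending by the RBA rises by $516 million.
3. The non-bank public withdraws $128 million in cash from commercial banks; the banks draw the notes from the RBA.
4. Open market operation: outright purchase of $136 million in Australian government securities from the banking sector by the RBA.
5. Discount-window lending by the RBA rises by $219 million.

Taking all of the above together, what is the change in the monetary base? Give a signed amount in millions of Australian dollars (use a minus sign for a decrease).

OMO purchase (from banks) $677 million: RBA balance sheet expands → +$677M.
Discount-window loan $516 million: RBA balance sheet expands → +$516M.
Currency withdrawal $128 million: just a shift between currency and reserves — both are base money → 0.
OMO purchase (from banks) $136 million: RBA balance sheet expands → +$136M.
Discount-window loan $219 million: RBA balance sheet expands → +$219M.
Net: 677 + 516 + 0 + 136 + 219 = +$1548 million.

+$1548 million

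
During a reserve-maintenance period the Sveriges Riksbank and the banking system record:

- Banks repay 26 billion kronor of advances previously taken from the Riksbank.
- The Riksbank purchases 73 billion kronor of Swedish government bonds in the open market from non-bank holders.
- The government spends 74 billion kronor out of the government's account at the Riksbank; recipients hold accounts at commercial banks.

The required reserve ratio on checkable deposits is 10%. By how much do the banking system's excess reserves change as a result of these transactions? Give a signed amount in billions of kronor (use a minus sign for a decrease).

+106.3 billion

Discount-window repayment 26 billion kronor: reserves −26B, deposits 0.
Asset purchase (from non-banks) 73 billion kronor: reserves +73B, deposits +73B.
Government spending 74 billion kronor: reserves +74B, deposits +74B.
Totals: Δreserves = +121B, Δdeposits = +147B.
Δrequired reserves = 10% × +147B = +14.7B.
Δexcess reserves = Δreserves − Δrequired = +121B − (+14.7B) = +106.3 billion.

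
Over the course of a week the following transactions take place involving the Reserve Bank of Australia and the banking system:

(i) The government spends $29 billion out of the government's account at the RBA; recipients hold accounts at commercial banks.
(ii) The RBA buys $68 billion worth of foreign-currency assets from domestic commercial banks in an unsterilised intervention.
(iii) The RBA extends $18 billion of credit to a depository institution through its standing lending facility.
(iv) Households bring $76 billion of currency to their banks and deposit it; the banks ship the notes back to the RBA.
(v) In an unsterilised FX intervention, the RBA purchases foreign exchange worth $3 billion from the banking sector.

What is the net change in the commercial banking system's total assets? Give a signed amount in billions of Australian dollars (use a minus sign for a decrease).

Government spending $29 billion: bank balance sheets expand → +$29B.
FX purchase $68 billion: just an asset swap on bank balance sheets → 0.
Discount-window loan $18 billion: bank balance sheets expand → +$18B.
Currency deposit $76 billion: bank balance sheets expand → +$76B.
FX purchase $3 billion: just an asset swap on bank balance sheets → 0.
Net: 29 + 0 + 18 + 76 + 0 = +$123 billion.

+$123 billion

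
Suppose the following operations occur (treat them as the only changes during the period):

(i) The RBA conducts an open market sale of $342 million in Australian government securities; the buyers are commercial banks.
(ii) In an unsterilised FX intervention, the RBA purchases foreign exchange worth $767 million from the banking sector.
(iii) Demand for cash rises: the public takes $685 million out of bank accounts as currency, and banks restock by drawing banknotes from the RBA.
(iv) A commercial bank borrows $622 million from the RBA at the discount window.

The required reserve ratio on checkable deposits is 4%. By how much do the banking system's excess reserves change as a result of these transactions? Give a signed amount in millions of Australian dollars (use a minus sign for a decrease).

+$389.4 million

OMO sale (to banks) $342 million: reserves −$342M, deposits 0.
FX purchase $767 million: reserves +$767M, deposits 0.
Currency withdrawal $685 million: reserves −$685M, deposits −$685M.
Discount-window loan $622 million: reserves +$622M, deposits 0.
Totals: Δreserves = +$362M, Δdeposits = −$685M.
Δrequired reserves = 4% × −$685M = −$27.4M.
Δexcess reserves = Δreserves − Δrequired = +$362M − (−$27.4M) = +$389.4 million.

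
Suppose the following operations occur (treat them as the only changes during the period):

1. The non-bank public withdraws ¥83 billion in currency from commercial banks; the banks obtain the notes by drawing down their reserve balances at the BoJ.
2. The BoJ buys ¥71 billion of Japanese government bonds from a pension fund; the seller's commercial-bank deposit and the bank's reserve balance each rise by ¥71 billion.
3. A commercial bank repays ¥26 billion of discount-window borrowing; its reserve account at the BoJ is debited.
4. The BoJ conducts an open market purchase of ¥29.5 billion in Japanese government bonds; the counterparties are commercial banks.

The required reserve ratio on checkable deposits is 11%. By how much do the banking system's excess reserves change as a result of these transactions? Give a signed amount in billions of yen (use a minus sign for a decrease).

Currency withdrawal ¥83 billion: reserves −¥83B, deposits −¥83B.
Asset purchase (from non-banks) ¥71 billion: reserves +¥71B, deposits +¥71B.
Discount-window repayment ¥26 billion: reserves −¥26B, deposits 0.
OMO purchase (from banks) ¥29.5 billion: reserves +¥29.5B, deposits 0.
Totals: Δreserves = −¥8.5B, Δdeposits = −¥12B.
Δrequired reserves = 11% × −¥12B = −¥1.32B.
Δexcess reserves = Δreserves − Δrequired = −¥8.5B − (−¥1.32B) = -¥7.18 billion.

-¥7.18 billion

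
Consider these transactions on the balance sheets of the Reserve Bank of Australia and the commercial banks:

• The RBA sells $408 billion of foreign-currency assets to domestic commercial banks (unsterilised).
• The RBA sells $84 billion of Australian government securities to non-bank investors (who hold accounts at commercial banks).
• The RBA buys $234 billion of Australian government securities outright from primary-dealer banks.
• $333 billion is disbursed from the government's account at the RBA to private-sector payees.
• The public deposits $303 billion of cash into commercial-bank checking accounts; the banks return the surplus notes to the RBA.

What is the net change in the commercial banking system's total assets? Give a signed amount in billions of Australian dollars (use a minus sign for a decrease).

FX sale $408 billion: just an asset swap on bank balance sheets → 0.
Asset sale (to non-banks) $84 billion: bank balance sheets shrink → −$84B.
OMO purchase (from banks) $234 billion: just an asset swap on bank balance sheets → 0.
Government spending $333 billion: bank balance sheets expand → +$333B.
Currency deposit $303 billion: bank balance sheets expand → +$303B.
Net: 0 − 84 + 0 + 333 + 303 = +$552 billion.

+$552 billion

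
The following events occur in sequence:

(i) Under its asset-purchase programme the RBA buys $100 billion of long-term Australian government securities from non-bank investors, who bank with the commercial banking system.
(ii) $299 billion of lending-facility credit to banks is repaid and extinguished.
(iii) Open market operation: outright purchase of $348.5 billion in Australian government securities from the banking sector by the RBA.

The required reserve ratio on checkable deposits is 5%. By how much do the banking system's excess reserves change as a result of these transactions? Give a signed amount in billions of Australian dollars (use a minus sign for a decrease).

Asset purchase (from non-banks) $100 billion: reserves +$100B, deposits +$100B.
Discount-window repayment $299 billion: reserves −$299B, deposits 0.
OMO purchase (from banks) $348.5 billion: reserves +$348.5B, deposits 0.
Totals: Δreserves = +$149.5B, Δdeposits = +$100B.
Δrequired reserves = 5% × +$100B = +$5B.
Δexcess reserves = Δreserves − Δrequired = +$149.5B − (+$5B) = +$144.5 billion.

+$144.5 billion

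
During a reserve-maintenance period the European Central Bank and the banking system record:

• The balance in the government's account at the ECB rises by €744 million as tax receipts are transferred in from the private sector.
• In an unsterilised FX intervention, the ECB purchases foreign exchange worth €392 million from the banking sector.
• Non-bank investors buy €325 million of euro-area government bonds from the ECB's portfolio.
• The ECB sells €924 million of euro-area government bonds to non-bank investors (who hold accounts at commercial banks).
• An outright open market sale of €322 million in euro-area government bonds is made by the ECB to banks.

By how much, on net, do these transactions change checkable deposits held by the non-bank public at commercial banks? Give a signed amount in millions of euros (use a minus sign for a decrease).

-€1993 million

ECB balance sheet:
  Assets:      Securities −€1571M, Foreign assets +€392M
  Liabilities: Bank reserves −€1923M, Government deposits +€744M
Commercial banking system:
  Assets:      Reserves at CB −€1923M, Securities +€322M, Foreign assets −€392M
  Liabilities: Checkable deposits −€1993M
So the change in checkable deposits held by the non-bank public at commercial banks is -€1993 million.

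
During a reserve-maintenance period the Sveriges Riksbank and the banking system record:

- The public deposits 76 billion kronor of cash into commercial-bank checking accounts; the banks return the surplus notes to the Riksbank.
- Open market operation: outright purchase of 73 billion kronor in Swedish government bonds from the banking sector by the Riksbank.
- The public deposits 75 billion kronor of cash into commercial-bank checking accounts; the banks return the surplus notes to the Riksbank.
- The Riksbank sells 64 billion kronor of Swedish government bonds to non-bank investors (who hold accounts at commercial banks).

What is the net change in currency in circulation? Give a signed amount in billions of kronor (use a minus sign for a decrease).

Currency deposit 76 billion kronor: notes return to the central bank → −76B.
OMO purchase (from banks) 73 billion kronor: no currency enters or leaves circulation → 0.
Currency deposit 75 billion kronor: notes return to the central bank → −75B.
Asset sale (to non-banks) 64 billion kronor: no currency enters or leaves circulation → 0.
Net: −76 + 0 − 75 + 0 = -151 billion.

-151 billion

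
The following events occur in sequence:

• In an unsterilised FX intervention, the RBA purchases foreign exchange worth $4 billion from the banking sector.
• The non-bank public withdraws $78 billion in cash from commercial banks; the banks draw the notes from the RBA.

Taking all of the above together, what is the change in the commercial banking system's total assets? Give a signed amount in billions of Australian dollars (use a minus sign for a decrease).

-$78 billion

FX purchase $4 billion: just an asset swap on bank balance sheets → 0.
Currency withdrawal $78 billion: bank balance sheets shrink → −$78B.
Net: 0 − 78 = -$78 billion.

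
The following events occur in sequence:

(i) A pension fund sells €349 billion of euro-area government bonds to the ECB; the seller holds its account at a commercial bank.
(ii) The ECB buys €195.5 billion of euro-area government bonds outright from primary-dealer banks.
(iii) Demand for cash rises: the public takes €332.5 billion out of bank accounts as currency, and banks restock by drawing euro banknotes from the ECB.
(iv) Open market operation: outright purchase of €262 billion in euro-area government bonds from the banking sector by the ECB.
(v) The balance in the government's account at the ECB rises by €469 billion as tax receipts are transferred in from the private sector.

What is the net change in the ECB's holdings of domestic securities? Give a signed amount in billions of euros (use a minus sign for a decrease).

Asset purchase (from non-banks) €349 billion: securities added to the ECB's portfolio → +€349B.
OMO purchase (from banks) €195.5 billion: securities added to the ECB's portfolio → +€195.5B.
Currency withdrawal €332.5 billion: the ECB's securities portfolio is untouched → 0.
OMO purchase (from banks) €262 billion: securities added to the ECB's portfolio → +€262B.
Government account inflow €469 billion: the ECB's securities portfolio is untouched → 0.
Net: 349 + 195.5 + 0 + 262 + 0 = +€806.5 billion.

+€806.5 billion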